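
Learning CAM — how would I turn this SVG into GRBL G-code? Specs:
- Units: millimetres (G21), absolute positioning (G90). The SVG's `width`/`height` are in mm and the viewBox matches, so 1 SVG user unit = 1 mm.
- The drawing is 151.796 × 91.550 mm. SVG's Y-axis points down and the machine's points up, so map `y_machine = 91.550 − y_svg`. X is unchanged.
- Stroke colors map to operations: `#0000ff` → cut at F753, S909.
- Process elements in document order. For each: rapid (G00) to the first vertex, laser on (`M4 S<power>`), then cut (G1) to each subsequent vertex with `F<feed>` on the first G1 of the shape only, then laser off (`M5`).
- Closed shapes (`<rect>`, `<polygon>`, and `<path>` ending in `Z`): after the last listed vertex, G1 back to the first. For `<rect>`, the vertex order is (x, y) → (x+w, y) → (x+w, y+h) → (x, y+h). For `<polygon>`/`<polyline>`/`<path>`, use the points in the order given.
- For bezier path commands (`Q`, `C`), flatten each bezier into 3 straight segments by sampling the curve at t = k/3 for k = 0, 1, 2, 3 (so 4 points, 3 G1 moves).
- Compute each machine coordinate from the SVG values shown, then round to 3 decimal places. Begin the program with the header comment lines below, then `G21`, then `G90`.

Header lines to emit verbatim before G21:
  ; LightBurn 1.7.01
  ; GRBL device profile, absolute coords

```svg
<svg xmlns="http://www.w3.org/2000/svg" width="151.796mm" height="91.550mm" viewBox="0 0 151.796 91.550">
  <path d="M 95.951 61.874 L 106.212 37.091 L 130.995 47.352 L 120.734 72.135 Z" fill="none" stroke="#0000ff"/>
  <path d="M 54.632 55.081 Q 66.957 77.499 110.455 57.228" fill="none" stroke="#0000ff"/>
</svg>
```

viewBox `0 0 151.796 91.550` with mm width/height → 1 unit = 1 mm. Flip: y_m = 91.550 − y_svg.

**Shape 1** — `<path>` regular polygon, stroke `#0000ff` → cut (S909, F753). Machine vertices: (95.951,29.676) → (106.212,54.459) → (130.995,44.198) → (120.734,19.415) → (95.951,29.676). Closed: final G1 returns to the first vertex.

**Shape 2** — `<path>` quadratic bezier, stroke `#0000ff` → cut (S909, F753). Control points (SVG): P0=(54.632,55.081), P1=(66.957,77.499), P2=(110.455,57.228); sampled at t=k/3. Machine vertices: (54.632,36.469) → (66.312,26.267) → (84.920,25.551) → (110.455,34.322). Open path.

; LightBurn 1.7.01
; GRBL device profile, absolute coords
G21
G90
G00 X95.951 Y29.676
M4 S909
G1 X106.212 Y54.459 F753
G1 X130.995 Y44.198
G1 X120.734 Y19.415
G1 X95.951 Y29.676
M5
G00 X54.632 Y36.469
M4 S909
G1 X66.312 Y26.267 F753
G1 X84.920 Y25.551
G1 X110.455 Y34.322
M5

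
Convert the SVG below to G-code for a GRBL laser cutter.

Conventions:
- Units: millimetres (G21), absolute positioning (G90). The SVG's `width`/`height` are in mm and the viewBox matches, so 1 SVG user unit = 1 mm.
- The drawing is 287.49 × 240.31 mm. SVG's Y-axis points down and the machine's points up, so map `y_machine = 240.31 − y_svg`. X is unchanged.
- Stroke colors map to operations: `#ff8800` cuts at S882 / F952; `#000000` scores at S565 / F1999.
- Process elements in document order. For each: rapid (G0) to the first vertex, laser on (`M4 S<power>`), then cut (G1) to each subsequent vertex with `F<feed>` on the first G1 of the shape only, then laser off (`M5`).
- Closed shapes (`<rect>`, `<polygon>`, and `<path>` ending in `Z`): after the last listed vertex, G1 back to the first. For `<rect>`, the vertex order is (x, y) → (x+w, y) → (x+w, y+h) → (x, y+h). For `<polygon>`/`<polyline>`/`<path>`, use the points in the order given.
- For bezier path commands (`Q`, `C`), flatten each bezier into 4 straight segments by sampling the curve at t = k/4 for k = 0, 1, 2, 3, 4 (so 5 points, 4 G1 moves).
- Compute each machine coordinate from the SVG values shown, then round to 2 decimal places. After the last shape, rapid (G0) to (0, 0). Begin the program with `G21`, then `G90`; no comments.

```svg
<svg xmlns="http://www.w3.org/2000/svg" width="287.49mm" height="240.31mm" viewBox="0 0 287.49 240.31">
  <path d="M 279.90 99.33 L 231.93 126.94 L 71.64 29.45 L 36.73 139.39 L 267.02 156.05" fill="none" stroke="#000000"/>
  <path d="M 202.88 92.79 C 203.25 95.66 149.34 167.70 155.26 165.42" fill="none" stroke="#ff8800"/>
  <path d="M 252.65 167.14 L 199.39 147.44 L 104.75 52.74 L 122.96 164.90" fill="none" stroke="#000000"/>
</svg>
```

G21
G90
G0 X279.90 Y140.98
M4 S565
G1 X231.93 Y113.37 F1999
G1 X71.64 Y210.86
G1 X36.73 Y100.92
G1 X267.02 Y84.26
M5
G0 X202.88 Y147.52
M4 S882
G1 X194.76 Y134.64 F952
G1 X176.99 Y109.27
G1 X160.26 Y84.87
G1 X155.26 Y74.89
M5
G0 X252.65 Y73.17
M4 S565
G1 X199.39 Y92.87 F1999
G1 X104.75 Y187.57
G1 X122.96 Y75.41
M5
G0 X0.00 Y0.00

1 u = 1 mm; y_m = 240.31 − y.

[1] `<path>` open polyline, #000000→score S565 F1999: (279.90,140.98) → (231.93,113.37) → (71.64,210.86) → (36.73,100.92) → (267.02,84.26)

[2] `<path>` cubic bezier, #ff8800→cut S882 F952: (202.88,147.52) → (194.76,134.64) → (176.99,109.27) → (160.26,84.87) → (155.26,74.89)

[3] `<path>` open polyline, #000000→score S565 F1999: (252.65,73.17) → (199.39,92.87) → (104.75,187.57) → (122.96,75.41)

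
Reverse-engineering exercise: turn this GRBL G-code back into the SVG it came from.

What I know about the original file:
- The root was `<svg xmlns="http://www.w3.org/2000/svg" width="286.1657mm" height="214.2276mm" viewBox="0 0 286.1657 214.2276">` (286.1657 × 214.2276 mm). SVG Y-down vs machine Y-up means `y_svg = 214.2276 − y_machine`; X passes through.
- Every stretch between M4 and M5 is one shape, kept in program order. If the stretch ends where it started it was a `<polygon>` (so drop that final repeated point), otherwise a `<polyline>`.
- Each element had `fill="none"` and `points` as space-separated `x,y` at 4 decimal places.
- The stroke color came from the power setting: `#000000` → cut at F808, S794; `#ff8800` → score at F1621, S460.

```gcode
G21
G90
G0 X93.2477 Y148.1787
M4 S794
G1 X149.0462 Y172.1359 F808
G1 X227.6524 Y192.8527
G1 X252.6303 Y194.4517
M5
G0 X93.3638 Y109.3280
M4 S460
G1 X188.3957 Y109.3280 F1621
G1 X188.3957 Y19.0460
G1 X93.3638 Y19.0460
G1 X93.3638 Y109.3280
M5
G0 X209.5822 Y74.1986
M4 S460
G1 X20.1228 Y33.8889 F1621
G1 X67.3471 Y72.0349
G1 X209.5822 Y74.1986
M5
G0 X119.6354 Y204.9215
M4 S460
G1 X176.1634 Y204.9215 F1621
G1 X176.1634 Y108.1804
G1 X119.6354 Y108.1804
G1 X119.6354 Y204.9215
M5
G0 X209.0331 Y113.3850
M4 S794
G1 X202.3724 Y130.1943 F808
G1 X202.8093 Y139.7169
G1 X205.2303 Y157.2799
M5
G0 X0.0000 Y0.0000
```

<svg xmlns="http://www.w3.org/2000/svg" width="286.1657mm" height="214.2276mm" viewBox="0 0 286.1657 214.2276">
  <polyline points="93.2477,66.0489 149.0462,42.0917 227.6524,21.3749 252.6303,19.7759" fill="none" stroke="#000000"/>
  <polygon points="93.3638,104.8996 188.3957,104.8996 188.3957,195.1816 93.3638,195.1816" fill="none" stroke="#ff8800"/>
  <polygon points="209.5822,140.0290 20.1228,180.3387 67.3471,142.1927" fill="none" stroke="#ff8800"/>
  <polygon points="119.6354,9.3061 176.1634,9.3061 176.1634,106.0472 119.6354,106.0472" fill="none" stroke="#ff8800"/>
  <polyline points="209.0331,100.8426 202.3724,84.0333 202.8093,74.5107 205.2303,56.9477" fill="none" stroke="#000000"/>
</svg>

Each laser-on run becomes one SVG element. Flip Y back into SVG space with y_svg = 214.2276 − y_machine.

Run 1: the run's S794 means `#000000` (cut). The run is open, so emit a `<polyline>` with points (Y-flipped): 93.2477,66.0489 149.0462,42.0917 227.6524,21.3749 252.6303,19.7759.

Run 2: S460 ⇒ score layer `#ff8800`. The run returns to its start, so emit a `<polygon>` with points (Y-flipped): 93.3638,104.8996 188.3957,104.8996 188.3957,195.1816 93.3638,195.1816.

Run 3: the run's S460 means `#ff8800` (score). The run returns to its start, so emit a `<polygon>` with points (Y-flipped): 209.5822,140.0290 20.1228,180.3387 67.3471,142.1927.

Run 4: S460 ⇒ score layer `#ff8800`. The run returns to its start, so emit a `<polygon>` with points (Y-flipped): 119.6354,9.3061 176.1634,9.3061 176.1634,106.0472 119.6354,106.0472.

Run 5: S794 ⇒ cut layer `#000000`. The run is open, so emit a `<polyline>` with points (Y-flipped): 209.0331,100.8426 202.3724,84.0333 202.8093,74.5107 205.2303,56.9477.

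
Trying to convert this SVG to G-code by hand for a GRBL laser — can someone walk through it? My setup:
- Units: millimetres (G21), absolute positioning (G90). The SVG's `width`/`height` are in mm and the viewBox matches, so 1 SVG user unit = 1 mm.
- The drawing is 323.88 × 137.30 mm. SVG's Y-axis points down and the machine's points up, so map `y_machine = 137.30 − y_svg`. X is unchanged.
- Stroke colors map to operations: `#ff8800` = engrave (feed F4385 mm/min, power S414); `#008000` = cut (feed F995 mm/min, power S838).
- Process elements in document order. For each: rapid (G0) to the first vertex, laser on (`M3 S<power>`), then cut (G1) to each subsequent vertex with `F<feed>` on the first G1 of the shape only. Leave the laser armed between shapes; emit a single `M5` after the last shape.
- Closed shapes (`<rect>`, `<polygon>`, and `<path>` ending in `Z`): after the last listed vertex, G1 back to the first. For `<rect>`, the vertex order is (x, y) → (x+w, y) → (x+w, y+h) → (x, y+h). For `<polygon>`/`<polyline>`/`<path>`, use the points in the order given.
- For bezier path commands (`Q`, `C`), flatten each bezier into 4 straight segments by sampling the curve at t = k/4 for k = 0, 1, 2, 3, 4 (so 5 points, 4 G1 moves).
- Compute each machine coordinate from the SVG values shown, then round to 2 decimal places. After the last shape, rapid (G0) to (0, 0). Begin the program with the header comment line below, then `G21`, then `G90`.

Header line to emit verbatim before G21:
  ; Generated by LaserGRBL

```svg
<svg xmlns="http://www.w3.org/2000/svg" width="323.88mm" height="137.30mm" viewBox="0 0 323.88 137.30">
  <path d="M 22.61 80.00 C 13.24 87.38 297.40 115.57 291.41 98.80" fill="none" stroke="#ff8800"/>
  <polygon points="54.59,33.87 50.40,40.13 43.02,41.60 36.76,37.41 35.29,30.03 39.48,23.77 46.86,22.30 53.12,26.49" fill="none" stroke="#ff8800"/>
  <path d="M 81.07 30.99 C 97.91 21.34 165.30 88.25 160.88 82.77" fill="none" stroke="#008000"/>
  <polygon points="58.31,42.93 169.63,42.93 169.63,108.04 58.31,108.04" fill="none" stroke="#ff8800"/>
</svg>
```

viewBox `0 0 323.88 137.30` with mm width/height → 1 unit = 1 mm. Flip: y_m = 137.30 − y_svg.

**Shape 1** — `<path>` cubic bezier, stroke `#ff8800` → engrave (S414, F4385). Control points (SVG): P0=(22.61,80.00), P1=(13.24,87.38), P2=(297.40,115.57), P3=(291.41,98.80); sampled at t=k/4. Machine vertices: (22.61,57.30) → (61.50,48.89) → (155.74,38.84) → (250.62,33.32) → (291.41,38.50). Open path.

**Shape 2** — `<polygon>` regular polygon, stroke `#ff8800` → engrave (S414, F4385). Machine vertices: (54.59,103.43) → (50.40,97.17) → (43.02,95.70) → (36.76,99.89) → (35.29,107.27) → (39.48,113.53) → (46.86,115.00) → (53.12,110.81) → (54.59,103.43). Closed: final G1 returns to the first vertex.

**Shape 3** — `<path>` cubic bezier, stroke `#008000` → cut (S838, F995). Control points (SVG): P0=(81.07,30.99), P1=(97.91,21.34), P2=(165.30,88.25), P3=(160.88,82.77); sampled at t=k/4. Machine vertices: (81.07,106.31) → (101.27,101.52) → (128.95,81.98) → (152.64,61.67) → (160.88,54.53). Open path.

**Shape 4** — `<polygon>` rectangle, stroke `#ff8800` → engrave (S414, F4385). Machine vertices: (58.31,94.37) → (169.63,94.37) → (169.63,29.26) → (58.31,29.26) → (58.31,94.37). Closed: final G1 returns to the first vertex.

; Generated by LaserGRBL
G21
G90
G0 X22.61 Y57.30
M3 S414
G1 X61.50 Y48.89 F4385
G1 X155.74 Y38.84
G1 X250.62 Y33.32
G1 X291.41 Y38.50
G0 X54.59 Y103.43
M3 S414
G1 X50.40 Y97.17 F4385
G1 X43.02 Y95.70
G1 X36.76 Y99.89
G1 X35.29 Y107.27
G1 X39.48 Y113.53
G1 X46.86 Y115.00
G1 X53.12 Y110.81
G1 X54.59 Y103.43
G0 X81.07 Y106.31
M3 S838
G1 X101.27 Y101.52 F995
G1 X128.95 Y81.98
G1 X152.64 Y61.67
G1 X160.88 Y54.53
G0 X58.31 Y94.37
M3 S414
G1 X169.63 Y94.37 F4385
G1 X169.63 Y29.26
G1 X58.31 Y29.26
G1 X58.31 Y94.37
M5
G0 X0.00 Y0.00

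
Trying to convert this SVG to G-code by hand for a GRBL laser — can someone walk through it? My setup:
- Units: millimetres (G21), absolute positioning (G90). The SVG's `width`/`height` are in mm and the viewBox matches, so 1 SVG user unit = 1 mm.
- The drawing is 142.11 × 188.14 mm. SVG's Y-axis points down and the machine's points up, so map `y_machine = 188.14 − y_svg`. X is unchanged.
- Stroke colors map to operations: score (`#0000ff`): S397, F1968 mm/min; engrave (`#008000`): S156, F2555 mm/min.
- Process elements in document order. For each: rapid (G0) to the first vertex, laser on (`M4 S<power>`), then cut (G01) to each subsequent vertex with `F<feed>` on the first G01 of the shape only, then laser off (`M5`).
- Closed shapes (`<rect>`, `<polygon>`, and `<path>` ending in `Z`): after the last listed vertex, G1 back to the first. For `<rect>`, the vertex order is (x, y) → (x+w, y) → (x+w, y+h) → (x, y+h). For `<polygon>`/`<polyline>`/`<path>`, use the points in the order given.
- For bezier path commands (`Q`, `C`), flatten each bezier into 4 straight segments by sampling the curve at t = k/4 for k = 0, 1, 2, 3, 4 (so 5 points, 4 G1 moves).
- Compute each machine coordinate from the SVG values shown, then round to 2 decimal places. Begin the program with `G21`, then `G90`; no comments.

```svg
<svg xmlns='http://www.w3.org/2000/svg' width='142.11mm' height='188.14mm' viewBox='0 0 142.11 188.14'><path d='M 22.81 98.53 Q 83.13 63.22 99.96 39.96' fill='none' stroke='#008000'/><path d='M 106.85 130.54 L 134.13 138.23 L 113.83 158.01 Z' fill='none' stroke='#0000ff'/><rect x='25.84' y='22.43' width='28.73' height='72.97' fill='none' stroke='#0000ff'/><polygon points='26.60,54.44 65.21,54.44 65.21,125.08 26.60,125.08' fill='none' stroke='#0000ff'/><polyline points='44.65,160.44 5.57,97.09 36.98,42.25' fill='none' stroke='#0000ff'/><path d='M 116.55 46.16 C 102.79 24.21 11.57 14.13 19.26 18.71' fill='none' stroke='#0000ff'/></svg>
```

Since the viewBox matches the mm dimensions, user units are millimetres directly. The only transform is the Y-flip y_m = 188.14 − y_svg.

Shape 1 is a quadratic bezier drawn with `<path>`. Its stroke #008000 means engrave at S156, F2555. After flipping Y the toolpath is (22.81,89.61) → (50.25,106.51) → (72.26,121.91) → (88.83,135.80) → (99.96,148.18).

Shape 2 is a regular polygon drawn with `<path>`. Its stroke #0000ff means score at S397, F1968. After flipping Y the toolpath is (106.85,57.60) → (134.13,49.91) → (113.83,30.13) → (106.85,57.60), returning to the start.

Shape 3 is a rectangle drawn with `<rect>`. Its stroke #0000ff means score at S397, F1968. After flipping Y the toolpath is (25.84,165.71) → (54.57,165.71) → (54.57,92.74) → (25.84,92.74) → (25.84,165.71), returning to the start.

Shape 4 is a rectangle drawn with `<polygon>`. Its stroke #0000ff means score at S397, F1968. After flipping Y the toolpath is (26.60,133.70) → (65.21,133.70) → (65.21,63.06) → (26.60,63.06) → (26.60,133.70), returning to the start.

Shape 5 is a open polyline drawn with `<polyline>`. Its stroke #0000ff means score at S397, F1968. After flipping Y the toolpath is (44.65,27.70) → (5.57,91.05) → (36.98,145.89).

Shape 6 is a cubic bezier drawn with `<path>`. Its stroke #0000ff means score at S397, F1968. After flipping Y the toolpath is (116.55,141.98) → (94.46,156.17) → (59.86,165.65) → (29.28,170.16) → (19.26,169.43).

G21
G90
G0 X22.81 Y89.61
M4 S156
G01 X50.25 Y106.51 F2555
G01 X72.26 Y121.91
G01 X88.83 Y135.80
G01 X99.96 Y148.18
M5
G0 X106.85 Y57.60
M4 S397
G01 X134.13 Y49.91 F1968
G01 X113.83 Y30.13
G01 X106.85 Y57.60
M5
G0 X25.84 Y165.71
M4 S397
G01 X54.57 Y165.71 F1968
G01 X54.57 Y92.74
G01 X25.84 Y92.74
G01 X25.84 Y165.71
M5
G0 X26.60 Y133.70
M4 S397
G01 X65.21 Y133.70 F1968
G01 X65.21 Y63.06
G01 X26.60 Y63.06
G01 X26.60 Y133.70
M5
G0 X44.65 Y27.70
M4 S397
G01 X5.57 Y91.05 F1968
G01 X36.98 Y145.89
M5
G0 X116.55 Y141.98
M4 S397
G01 X94.46 Y156.17 F1968
G01 X59.86 Y165.65
G01 X29.28 Y170.16
G01 X19.26 Y169.43
M5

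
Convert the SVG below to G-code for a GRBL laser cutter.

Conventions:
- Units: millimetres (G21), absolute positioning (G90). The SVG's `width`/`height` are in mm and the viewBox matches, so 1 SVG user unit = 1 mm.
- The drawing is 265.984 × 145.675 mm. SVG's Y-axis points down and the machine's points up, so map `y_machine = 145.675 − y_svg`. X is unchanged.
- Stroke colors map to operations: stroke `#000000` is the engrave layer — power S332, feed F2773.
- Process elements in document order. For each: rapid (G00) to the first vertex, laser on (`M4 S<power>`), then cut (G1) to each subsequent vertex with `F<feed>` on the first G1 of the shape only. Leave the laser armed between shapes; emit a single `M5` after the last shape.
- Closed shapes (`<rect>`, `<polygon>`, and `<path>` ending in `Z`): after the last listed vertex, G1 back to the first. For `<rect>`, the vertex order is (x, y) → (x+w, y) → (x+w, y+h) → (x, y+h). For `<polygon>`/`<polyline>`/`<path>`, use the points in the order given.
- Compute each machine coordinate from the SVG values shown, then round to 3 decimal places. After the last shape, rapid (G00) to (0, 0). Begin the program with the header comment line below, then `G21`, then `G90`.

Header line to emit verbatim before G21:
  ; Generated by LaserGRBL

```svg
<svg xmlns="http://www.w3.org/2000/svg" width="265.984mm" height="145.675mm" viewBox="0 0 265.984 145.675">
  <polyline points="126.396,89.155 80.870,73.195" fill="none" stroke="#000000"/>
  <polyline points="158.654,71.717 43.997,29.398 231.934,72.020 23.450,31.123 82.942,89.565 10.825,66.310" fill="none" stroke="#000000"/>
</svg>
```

; Generated by LaserGRBL
G21
G90
G00 X126.396 Y56.520
M4 S332
G1 X80.870 Y72.480 F2773
G00 X158.654 Y73.958
M4 S332
G1 X43.997 Y116.277 F2773
G1 X231.934 Y73.655
G1 X23.450 Y114.552
G1 X82.942 Y56.110
G1 X10.825 Y79.365
M5
G00 X0.000 Y0.000

viewBox `0 0 265.984 145.675` with mm width/height → 1 unit = 1 mm. Flip: y_m = 145.675 − y_svg.

**Shape 1** — `<polyline>` line segment, stroke `#000000` → engrave (S332, F2773). Machine vertices: (126.396,56.520) → (80.870,72.480). Open path.

**Shape 2** — `<polyline>` open polyline, stroke `#000000` → engrave (S332, F2773). Machine vertices: (158.654,73.958) → (43.997,116.277) → (231.934,73.655) → (23.450,114.552) → (82.942,56.110) → (10.825,79.365). Open path.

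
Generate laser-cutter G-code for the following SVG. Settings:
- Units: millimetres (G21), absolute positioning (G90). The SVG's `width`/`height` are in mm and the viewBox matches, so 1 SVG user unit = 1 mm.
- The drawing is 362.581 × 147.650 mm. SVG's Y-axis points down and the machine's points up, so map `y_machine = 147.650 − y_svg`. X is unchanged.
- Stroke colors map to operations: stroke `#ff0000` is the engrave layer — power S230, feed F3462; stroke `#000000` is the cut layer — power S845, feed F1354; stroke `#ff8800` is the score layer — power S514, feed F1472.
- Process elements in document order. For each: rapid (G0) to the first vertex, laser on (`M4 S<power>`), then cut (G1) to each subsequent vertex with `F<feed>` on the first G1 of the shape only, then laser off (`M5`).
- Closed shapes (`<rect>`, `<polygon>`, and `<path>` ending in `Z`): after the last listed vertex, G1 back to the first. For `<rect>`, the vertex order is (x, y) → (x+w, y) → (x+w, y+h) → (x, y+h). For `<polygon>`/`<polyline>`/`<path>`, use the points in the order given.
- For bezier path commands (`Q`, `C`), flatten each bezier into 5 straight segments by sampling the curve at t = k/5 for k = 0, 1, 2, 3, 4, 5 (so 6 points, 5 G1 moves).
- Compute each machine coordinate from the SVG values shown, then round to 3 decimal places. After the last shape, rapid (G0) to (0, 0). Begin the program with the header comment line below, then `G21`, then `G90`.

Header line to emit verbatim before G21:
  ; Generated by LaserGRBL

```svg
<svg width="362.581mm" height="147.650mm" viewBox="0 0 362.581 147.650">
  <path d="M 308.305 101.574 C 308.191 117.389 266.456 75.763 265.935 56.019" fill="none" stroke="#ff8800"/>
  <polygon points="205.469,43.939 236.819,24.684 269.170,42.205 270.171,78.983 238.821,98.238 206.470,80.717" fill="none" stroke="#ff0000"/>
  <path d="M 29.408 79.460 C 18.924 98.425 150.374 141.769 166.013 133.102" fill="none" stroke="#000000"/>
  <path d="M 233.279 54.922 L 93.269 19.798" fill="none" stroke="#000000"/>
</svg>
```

Since the viewBox matches the mm dimensions, user units are millimetres directly. The only transform is the Y-flip y_m = 147.650 − y_svg.

Shape 1 is a cubic bezier drawn with `<path>`. Its stroke #ff8800 means score at S514, F1472. After flipping Y the toolpath is (308.305,46.076) → (303.905,42.845) → (293.492,49.593) → (281.041,62.512) → (270.531,77.793) → (265.935,91.631).

Shape 2 is a regular polygon drawn with `<polygon>`. Its stroke #ff0000 means engrave at S230, F3462. After flipping Y the toolpath is (205.469,103.711) → (236.819,122.966) → (269.170,105.445) → (270.171,68.667) → (238.821,49.412) → (206.470,66.933) → (205.469,103.711), returning to the start.

Shape 3 is a cubic bezier drawn with `<path>`. Its stroke #000000 means cut at S845, F1354. After flipping Y the toolpath is (29.408,68.190) → (38.088,54.497) → (68.460,38.619) → (108.153,24.224) → (144.794,14.978) → (166.013,14.548).

Shape 4 is a line segment drawn with `<path>`. Its stroke #000000 means cut at S845, F1354. After flipping Y the toolpath is (233.279,92.728) → (93.269,127.852).

; Generated by LaserGRBL
G21
G90
G0 X308.305 Y46.076
M4 S514
G1 X303.905 Y42.845 F1472
G1 X293.492 Y49.593
G1 X281.041 Y62.512
G1 X270.531 Y77.793
G1 X265.935 Y91.631
M5
G0 X205.469 Y103.711
M4 S230
G1 X236.819 Y122.966 F3462
G1 X269.170 Y105.445
G1 X270.171 Y68.667
G1 X238.821 Y49.412
G1 X206.470 Y66.933
G1 X205.469 Y103.711
M5
G0 X29.408 Y68.190
M4 S845
G1 X38.088 Y54.497 F1354
G1 X68.460 Y38.619
G1 X108.153 Y24.224
G1 X144.794 Y14.978
G1 X166.013 Y14.548
M5
G0 X233.279 Y92.728
M4 S845
G1 X93.269 Y127.852 F1354
M5
G0 X0.000 Y0.000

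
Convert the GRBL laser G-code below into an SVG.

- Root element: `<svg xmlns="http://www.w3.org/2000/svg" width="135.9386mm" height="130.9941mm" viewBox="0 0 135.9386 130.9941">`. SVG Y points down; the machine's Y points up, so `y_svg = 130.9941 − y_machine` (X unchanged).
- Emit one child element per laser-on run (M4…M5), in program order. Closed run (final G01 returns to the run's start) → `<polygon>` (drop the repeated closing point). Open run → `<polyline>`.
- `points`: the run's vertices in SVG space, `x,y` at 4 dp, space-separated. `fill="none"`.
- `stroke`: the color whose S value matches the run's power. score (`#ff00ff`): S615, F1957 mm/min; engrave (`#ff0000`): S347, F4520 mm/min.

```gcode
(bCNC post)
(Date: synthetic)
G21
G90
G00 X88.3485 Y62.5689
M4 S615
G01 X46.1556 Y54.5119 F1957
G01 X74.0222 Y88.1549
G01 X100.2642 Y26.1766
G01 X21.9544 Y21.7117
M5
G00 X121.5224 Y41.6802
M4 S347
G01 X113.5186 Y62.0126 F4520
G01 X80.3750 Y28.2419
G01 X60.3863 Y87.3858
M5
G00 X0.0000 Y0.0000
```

y_svg = 130.9941 − y_m.

[1] S615→`#ff00ff` (score); open run; points: 88.3485,68.4252 46.1556,76.4822 74.0222,42.8392 100.2642,104.8175 21.9544,109.2824

[2] S347→`#ff0000` (engrave); open run; points: 121.5224,89.3139 113.5186,68.9815 80.3750,102.7522 60.3863,43.6083

<svg xmlns="http://www.w3.org/2000/svg" width="135.9386mm" height="130.9941mm" viewBox="0 0 135.9386 130.9941">
  <polyline points="88.3485,68.4252 46.1556,76.4822 74.0222,42.8392 100.2642,104.8175 21.9544,109.2824" fill="none" stroke="#ff00ff"/>
  <polyline points="121.5224,89.3139 113.5186,68.9815 80.3750,102.7522 60.3863,43.6083" fill="none" stroke="#ff0000"/>
</svg>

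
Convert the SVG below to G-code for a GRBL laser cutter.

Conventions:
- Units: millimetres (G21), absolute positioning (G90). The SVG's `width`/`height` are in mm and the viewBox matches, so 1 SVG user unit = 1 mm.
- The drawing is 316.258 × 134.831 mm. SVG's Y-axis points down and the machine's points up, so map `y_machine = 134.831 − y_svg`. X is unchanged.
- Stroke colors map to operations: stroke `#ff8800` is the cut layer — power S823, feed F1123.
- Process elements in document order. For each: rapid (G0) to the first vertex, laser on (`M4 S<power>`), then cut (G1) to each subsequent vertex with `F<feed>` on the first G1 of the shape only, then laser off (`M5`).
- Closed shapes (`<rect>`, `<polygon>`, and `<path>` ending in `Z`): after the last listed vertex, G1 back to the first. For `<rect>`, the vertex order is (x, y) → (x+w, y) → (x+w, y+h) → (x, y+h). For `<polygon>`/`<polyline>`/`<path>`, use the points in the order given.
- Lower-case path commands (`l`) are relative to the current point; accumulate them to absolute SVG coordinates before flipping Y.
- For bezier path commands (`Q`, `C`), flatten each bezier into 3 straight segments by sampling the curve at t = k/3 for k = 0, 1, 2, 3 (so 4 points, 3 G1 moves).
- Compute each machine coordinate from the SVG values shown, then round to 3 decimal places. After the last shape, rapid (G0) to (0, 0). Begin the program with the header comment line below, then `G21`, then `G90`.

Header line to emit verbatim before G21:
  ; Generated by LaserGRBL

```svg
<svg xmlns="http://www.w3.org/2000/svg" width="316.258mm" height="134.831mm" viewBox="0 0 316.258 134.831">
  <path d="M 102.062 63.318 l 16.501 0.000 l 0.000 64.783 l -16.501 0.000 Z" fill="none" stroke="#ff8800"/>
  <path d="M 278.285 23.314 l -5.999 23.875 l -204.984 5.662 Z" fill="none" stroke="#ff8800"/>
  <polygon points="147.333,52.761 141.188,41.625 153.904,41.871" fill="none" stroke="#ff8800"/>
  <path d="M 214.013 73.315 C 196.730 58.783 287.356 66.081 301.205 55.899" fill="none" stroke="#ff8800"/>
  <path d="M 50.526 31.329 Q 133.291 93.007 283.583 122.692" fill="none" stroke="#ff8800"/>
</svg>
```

viewBox `0 0 316.258 134.831` with mm width/height → 1 unit = 1 mm. Flip: y_m = 134.831 − y_svg.

**Shape 1** — `<path>` rectangle, stroke `#ff8800` → cut (S823, F1123). Machine vertices: (102.062,71.513) → (118.563,71.513) → (118.563,6.730) → (102.062,6.730) → (102.062,71.513). Closed: final G1 returns to the first vertex.

**Shape 2** — `<path>` closed polygon, stroke `#ff8800` → cut (S823, F1123). Machine vertices: (278.285,111.517) → (272.286,87.642) → (67.302,81.980) → (278.285,111.517). Closed: final G1 returns to the first vertex.

**Shape 3** — `<polygon>` regular polygon, stroke `#ff8800` → cut (S823, F1123). Machine vertices: (147.333,82.070) → (141.188,93.206) → (153.904,92.960) → (147.333,82.070). Closed: final G1 returns to the first vertex.

**Shape 4** — `<path>` cubic bezier, stroke `#ff8800` → cut (S823, F1123). Control points (SVG): P0=(214.013,73.315), P1=(196.730,58.783), P2=(287.356,66.081), P3=(301.205,55.899); sampled at t=k/3. Machine vertices: (214.013,61.516) → (225.859,70.227) → (268.604,73.121) → (301.205,78.932). Open path.

**Shape 5** — `<path>` quadratic bezier, stroke `#ff8800` → cut (S823, F1123). Control points (SVG): P0=(50.526,31.329), P1=(133.291,93.007), P2=(283.583,122.692); sampled at t=k/3. Machine vertices: (50.526,103.502) → (113.206,65.938) → (190.891,35.484) → (283.583,12.139). Open path.

; Generated by LaserGRBL
G21
G90
G0 X102.062 Y71.513
M4 S823
G1 X118.563 Y71.513 F1123
G1 X118.563 Y6.730
G1 X102.062 Y6.730
G1 X102.062 Y71.513
M5
G0 X278.285 Y111.517
M4 S823
G1 X272.286 Y87.642 F1123
G1 X67.302 Y81.980
G1 X278.285 Y111.517
M5
G0 X147.333 Y82.070
M4 S823
G1 X141.188 Y93.206 F1123
G1 X153.904 Y92.960
G1 X147.333 Y82.070
M5
G0 X214.013 Y61.516
M4 S823
G1 X225.859 Y70.227 F1123
G1 X268.604 Y73.121
G1 X301.205 Y78.932
M5
G0 X50.526 Y103.502
M4 S823
G1 X113.206 Y65.938 F1123
G1 X190.891 Y35.484
G1 X283.583 Y12.139
M5
G0 X0.000 Y0.000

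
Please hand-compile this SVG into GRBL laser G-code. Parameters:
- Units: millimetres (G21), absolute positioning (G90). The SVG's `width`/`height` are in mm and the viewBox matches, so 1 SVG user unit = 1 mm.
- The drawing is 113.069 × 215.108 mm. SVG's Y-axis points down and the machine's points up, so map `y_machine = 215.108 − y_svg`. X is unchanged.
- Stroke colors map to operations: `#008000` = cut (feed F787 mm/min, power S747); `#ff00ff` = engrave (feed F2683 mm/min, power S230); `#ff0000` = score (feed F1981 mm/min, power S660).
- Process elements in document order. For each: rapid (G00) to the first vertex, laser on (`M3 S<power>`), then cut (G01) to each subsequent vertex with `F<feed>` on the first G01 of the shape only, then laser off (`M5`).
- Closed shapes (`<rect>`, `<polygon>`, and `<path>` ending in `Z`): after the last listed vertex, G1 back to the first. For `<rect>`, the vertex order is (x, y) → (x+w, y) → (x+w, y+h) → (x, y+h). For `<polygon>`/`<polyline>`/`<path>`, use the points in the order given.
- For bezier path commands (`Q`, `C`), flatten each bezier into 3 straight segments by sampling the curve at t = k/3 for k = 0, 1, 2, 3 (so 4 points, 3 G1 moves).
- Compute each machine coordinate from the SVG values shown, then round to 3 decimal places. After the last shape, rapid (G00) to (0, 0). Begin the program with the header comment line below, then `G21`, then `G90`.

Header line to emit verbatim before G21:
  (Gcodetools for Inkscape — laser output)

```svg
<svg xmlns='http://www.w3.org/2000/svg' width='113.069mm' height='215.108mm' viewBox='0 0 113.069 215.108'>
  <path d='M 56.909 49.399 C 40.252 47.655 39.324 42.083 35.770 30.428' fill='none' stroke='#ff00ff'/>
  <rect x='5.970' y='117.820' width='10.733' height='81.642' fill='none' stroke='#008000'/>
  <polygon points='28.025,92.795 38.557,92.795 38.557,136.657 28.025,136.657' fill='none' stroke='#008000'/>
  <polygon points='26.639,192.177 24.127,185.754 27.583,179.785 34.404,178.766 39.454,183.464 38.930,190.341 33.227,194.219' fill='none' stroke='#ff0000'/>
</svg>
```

(Gcodetools for Inkscape — laser output)
G21
G90
G00 X56.909 Y165.709
M3 S230
G01 X44.815 Y168.813 F2683
G01 X39.128 Y174.969
G01 X35.770 Y184.680
M5
G00 X5.970 Y97.288
M3 S747
G01 X16.703 Y97.288 F787
G01 X16.703 Y15.646
G01 X5.970 Y15.646
G01 X5.970 Y97.288
M5
G00 X28.025 Y122.313
M3 S747
G01 X38.557 Y122.313 F787
G01 X38.557 Y78.451
G01 X28.025 Y78.451
G01 X28.025 Y122.313
M5
G00 X26.639 Y22.931
M3 S660
G01 X24.127 Y29.354 F1981
G01 X27.583 Y35.323
G01 X34.404 Y36.342
G01 X39.454 Y31.644
G01 X38.930 Y24.767
G01 X33.227 Y20.889
G01 X26.639 Y22.931
M5
G00 X0.000 Y0.000

Since the viewBox matches the mm dimensions, user units are millimetres directly. The only transform is the Y-flip y_m = 215.108 − y_svg.

Shape 1 is a cubic bezier drawn with `<path>`. Its stroke #ff00ff means engrave at S230, F2683. After flipping Y the toolpath is (56.909,165.709) → (44.815,168.813) → (39.128,174.969) → (35.770,184.680).

Shape 2 is a rectangle drawn with `<rect>`. Its stroke #008000 means cut at S747, F787. After flipping Y the toolpath is (5.970,97.288) → (16.703,97.288) → (16.703,15.646) → (5.970,15.646) → (5.970,97.288), returning to the start.

Shape 3 is a rectangle drawn with `<polygon>`. Its stroke #008000 means cut at S747, F787. After flipping Y the toolpath is (28.025,122.313) → (38.557,122.313) → (38.557,78.451) → (28.025,78.451) → (28.025,122.313), returning to the start.

Shape 4 is a regular polygon drawn with `<polygon>`. Its stroke #ff0000 means score at S660, F1981. After flipping Y the toolpath is (26.639,22.931) → (24.127,29.354) → (27.583,35.323) → (34.404,36.342) → (39.454,31.644) → (38.930,24.767) → (33.227,20.889) → (26.639,22.931), returning to the start.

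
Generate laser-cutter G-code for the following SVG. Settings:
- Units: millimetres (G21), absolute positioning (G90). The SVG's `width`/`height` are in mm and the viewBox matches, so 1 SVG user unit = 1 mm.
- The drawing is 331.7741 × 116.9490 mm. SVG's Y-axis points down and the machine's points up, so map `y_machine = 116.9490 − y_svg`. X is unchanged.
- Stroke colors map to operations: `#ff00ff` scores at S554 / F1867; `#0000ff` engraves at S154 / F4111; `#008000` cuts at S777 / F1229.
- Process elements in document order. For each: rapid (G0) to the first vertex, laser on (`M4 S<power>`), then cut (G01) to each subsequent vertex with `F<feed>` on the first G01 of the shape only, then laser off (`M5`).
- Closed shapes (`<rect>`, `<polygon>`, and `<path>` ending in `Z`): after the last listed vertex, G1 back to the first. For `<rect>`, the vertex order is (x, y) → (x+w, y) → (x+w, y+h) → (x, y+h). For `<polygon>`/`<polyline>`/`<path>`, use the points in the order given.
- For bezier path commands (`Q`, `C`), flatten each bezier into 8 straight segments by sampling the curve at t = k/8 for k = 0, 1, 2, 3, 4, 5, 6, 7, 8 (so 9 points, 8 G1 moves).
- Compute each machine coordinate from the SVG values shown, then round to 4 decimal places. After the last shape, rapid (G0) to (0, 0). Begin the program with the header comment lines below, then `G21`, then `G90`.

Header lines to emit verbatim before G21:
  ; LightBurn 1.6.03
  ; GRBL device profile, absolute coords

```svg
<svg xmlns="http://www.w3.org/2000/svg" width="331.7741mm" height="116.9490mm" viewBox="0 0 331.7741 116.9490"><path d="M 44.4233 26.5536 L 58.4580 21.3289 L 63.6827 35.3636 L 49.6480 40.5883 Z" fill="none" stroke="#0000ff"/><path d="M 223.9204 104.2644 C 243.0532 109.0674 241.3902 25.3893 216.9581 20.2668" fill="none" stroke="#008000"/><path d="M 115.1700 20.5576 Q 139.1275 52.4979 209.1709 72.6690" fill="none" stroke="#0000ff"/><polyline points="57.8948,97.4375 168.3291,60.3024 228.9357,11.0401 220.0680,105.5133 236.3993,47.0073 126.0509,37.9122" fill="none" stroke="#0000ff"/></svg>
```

Since the viewBox matches the mm dimensions, user units are millimetres directly. The only transform is the Y-flip y_m = 116.9490 − y_svg.

Shape 1 is a regular polygon drawn with `<path>`. Its stroke #0000ff means engrave at S154, F4111. After flipping Y the toolpath is (44.4233,90.3954) → (58.4580,95.6201) → (63.6827,81.5854) → (49.6480,76.3607) → (44.4233,90.3954), returning to the start.

Shape 2 is a cubic bezier drawn with `<path>`. Its stroke #008000 means cut at S777, F1229. After flipping Y the toolpath is (223.9204,12.6846) → (230.1165,14.7048) → (234.3400,23.0626) → (236.5675,35.8006) → (236.7761,50.9613) → (234.9426,66.5873) → (231.0438,80.7211) → (225.0567,91.4052) → (216.9581,96.6822).

Shape 3 is a quadratic bezier drawn with `<path>`. Its stroke #0000ff means engrave at S154, F4111. After flipping Y the toolpath is (115.1700,96.3914) → (121.8795,88.5902) → (130.0291,81.1568) → (139.6190,74.0912) → (150.6490,67.3934) → (163.1192,61.0634) → (177.0296,55.1011) → (192.3801,49.5067) → (209.1709,44.2800).

Shape 4 is a open polyline drawn with `<polyline>`. Its stroke #0000ff means engrave at S154, F4111. After flipping Y the toolpath is (57.8948,19.5115) → (168.3291,56.6466) → (228.9357,105.9089) → (220.0680,11.4357) → (236.3993,69.9417) → (126.0509,79.0368).

; LightBurn 1.6.03
; GRBL device profile, absolute coords
G21
G90
G0 X44.4233 Y90.3954
M4 S154
G01 X58.4580 Y95.6201 F4111
G01 X63.6827 Y81.5854
G01 X49.6480 Y76.3607
G01 X44.4233 Y90.3954
M5
G0 X223.9204 Y12.6846
M4 S777
G01 X230.1165 Y14.7048 F1229
G01 X234.3400 Y23.0626
G01 X236.5675 Y35.8006
G01 X236.7761 Y50.9613
G01 X234.9426 Y66.5873
G01 X231.0438 Y80.7211
G01 X225.0567 Y91.4052
G01 X216.9581 Y96.6822
M5
G0 X115.1700 Y96.3914
M4 S154
G01 X121.8795 Y88.5902 F4111
G01 X130.0291 Y81.1568
G01 X139.6190 Y74.0912
G01 X150.6490 Y67.3934
G01 X163.1192 Y61.0634
G01 X177.0296 Y55.1011
G01 X192.3801 Y49.5067
G01 X209.1709 Y44.2800
M5
G0 X57.8948 Y19.5115
M4 S154
G01 X168.3291 Y56.6466 F4111
G01 X228.9357 Y105.9089
G01 X220.0680 Y11.4357
G01 X236.3993 Y69.9417
G01 X126.0509 Y79.0368
M5
G0 X0.0000 Y0.0000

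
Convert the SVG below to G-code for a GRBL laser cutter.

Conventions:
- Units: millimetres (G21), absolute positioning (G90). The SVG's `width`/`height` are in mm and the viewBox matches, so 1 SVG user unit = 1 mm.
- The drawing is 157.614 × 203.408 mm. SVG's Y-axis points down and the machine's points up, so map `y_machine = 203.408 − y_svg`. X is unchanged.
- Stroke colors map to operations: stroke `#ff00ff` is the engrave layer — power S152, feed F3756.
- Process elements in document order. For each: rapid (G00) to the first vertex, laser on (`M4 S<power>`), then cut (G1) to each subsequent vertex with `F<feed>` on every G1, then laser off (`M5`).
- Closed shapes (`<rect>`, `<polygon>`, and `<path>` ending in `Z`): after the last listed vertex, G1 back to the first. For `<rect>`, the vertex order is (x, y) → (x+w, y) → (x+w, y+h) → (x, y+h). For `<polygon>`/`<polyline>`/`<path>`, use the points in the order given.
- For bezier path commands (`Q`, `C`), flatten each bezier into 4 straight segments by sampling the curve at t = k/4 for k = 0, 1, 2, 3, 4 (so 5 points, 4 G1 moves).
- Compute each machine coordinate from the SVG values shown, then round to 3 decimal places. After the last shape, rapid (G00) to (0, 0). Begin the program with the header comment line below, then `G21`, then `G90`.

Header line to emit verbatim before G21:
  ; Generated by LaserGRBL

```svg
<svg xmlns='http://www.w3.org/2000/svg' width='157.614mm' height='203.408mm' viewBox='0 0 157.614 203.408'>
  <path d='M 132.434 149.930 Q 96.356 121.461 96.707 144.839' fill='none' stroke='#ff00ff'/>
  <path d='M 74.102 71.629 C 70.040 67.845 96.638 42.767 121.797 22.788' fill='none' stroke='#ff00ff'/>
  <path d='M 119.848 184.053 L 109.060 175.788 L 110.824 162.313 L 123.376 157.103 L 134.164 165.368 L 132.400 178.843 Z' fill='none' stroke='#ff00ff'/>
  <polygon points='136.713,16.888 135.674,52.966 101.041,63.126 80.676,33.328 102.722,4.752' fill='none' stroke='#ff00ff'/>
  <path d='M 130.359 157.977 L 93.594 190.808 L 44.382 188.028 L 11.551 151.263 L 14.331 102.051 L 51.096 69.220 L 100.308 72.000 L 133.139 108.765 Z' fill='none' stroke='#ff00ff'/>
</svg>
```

1 u = 1 mm; y_m = 203.408 − y.

[1] `<path>` quadratic bezier, #ff00ff→engrave S152 F3756: (132.434,53.478) → (116.672,64.472) → (105.463,68.985) → (98.808,67.018) → (96.707,58.569)

[2] `<path>` cubic bezier, #ff00ff→engrave S152 F3756: (74.102,131.779) → (76.303,138.197) → (86.992,150.126) → (103.159,165.092) → (121.797,180.620)

[3] `<path>` regular polygon, #ff00ff→engrave S152 F3756: (119.848,19.355) → (109.060,27.620) → (110.824,41.095) → (123.376,46.305) → (134.164,38.040) → (132.400,24.565) → (119.848,19.355) (closed)

[4] `<polygon>` regular polygon, #ff00ff→engrave S152 F3756: (136.713,186.520) → (135.674,150.442) → (101.041,140.282) → (80.676,170.080) → (102.722,198.656) → (136.713,186.520) (closed)

[5] `<path>` regular polygon, #ff00ff→engrave S152 F3756: (130.359,45.431) → (93.594,12.600) → (44.382,15.380) → (11.551,52.145) → (14.331,101.357) → (51.096,134.188) → (100.308,131.408) → (133.139,94.643) → (130.359,45.431) (closed)

; Generated by LaserGRBL
G21
G90
G00 X132.434 Y53.478
M4 S152
G1 X116.672 Y64.472 F3756
G1 X105.463 Y68.985 F3756
G1 X98.808 Y67.018 F3756
G1 X96.707 Y58.569 F3756
M5
G00 X74.102 Y131.779
M4 S152
G1 X76.303 Y138.197 F3756
G1 X86.992 Y150.126 F3756
G1 X103.159 Y165.092 F3756
G1 X121.797 Y180.620 F3756
M5
G00 X119.848 Y19.355
M4 S152
G1 X109.060 Y27.620 F3756
G1 X110.824 Y41.095 F3756
G1 X123.376 Y46.305 F3756
G1 X134.164 Y38.040 F3756
G1 X132.400 Y24.565 F3756
G1 X119.848 Y19.355 F3756
M5
G00 X136.713 Y186.520
M4 S152
G1 X135.674 Y150.442 F3756
G1 X101.041 Y140.282 F3756
G1 X80.676 Y170.080 F3756
G1 X102.722 Y198.656 F3756
G1 X136.713 Y186.520 F3756
M5
G00 X130.359 Y45.431
M4 S152
G1 X93.594 Y12.600 F3756
G1 X44.382 Y15.380 F3756
G1 X11.551 Y52.145 F3756
G1 X14.331 Y101.357 F3756
G1 X51.096 Y134.188 F3756
G1 X100.308 Y131.408 F3756
G1 X133.139 Y94.643 F3756
G1 X130.359 Y45.431 F3756
M5
G00 X0.000 Y0.000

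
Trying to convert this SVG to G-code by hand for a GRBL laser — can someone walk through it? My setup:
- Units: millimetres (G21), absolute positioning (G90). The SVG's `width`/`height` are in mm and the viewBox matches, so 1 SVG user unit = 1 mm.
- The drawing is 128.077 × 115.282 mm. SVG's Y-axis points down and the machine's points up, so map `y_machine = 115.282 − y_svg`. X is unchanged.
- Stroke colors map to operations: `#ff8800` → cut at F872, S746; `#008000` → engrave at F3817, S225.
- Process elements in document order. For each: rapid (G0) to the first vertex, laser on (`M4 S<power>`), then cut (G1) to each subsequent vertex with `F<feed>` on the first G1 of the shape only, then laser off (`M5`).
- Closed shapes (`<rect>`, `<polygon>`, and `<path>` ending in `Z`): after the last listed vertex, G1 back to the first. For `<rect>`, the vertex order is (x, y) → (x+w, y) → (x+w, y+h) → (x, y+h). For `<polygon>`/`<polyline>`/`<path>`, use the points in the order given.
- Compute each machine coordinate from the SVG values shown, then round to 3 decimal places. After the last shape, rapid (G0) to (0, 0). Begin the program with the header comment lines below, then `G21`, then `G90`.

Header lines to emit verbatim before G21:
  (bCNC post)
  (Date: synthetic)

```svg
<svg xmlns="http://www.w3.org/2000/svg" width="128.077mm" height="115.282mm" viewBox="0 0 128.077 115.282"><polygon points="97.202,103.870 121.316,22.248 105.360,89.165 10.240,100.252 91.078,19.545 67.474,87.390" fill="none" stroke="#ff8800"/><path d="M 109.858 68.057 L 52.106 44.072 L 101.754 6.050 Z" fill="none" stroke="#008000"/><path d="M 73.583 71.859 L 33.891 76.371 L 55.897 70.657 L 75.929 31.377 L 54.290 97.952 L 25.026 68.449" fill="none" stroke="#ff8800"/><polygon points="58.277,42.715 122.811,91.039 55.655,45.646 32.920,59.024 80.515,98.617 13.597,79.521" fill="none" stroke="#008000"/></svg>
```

Since the viewBox matches the mm dimensions, user units are millimetres directly. The only transform is the Y-flip y_m = 115.282 − y_svg.

Shape 1 is a closed polygon drawn with `<polygon>`. Its stroke #ff8800 means cut at S746, F872. After flipping Y the toolpath is (97.202,11.412) → (121.316,93.034) → (105.360,26.117) → (10.240,15.030) → (91.078,95.737) → (67.474,27.892) → (97.202,11.412), returning to the start.

Shape 2 is a regular polygon drawn with `<path>`. Its stroke #008000 means engrave at S225, F3817. After flipping Y the toolpath is (109.858,47.225) → (52.106,71.210) → (101.754,109.232) → (109.858,47.225), returning to the start.

Shape 3 is a open polyline drawn with `<path>`. Its stroke #ff8800 means cut at S746, F872. After flipping Y the toolpath is (73.583,43.423) → (33.891,38.911) → (55.897,44.625) → (75.929,83.905) → (54.290,17.330) → (25.026,46.833).

Shape 4 is a closed polygon drawn with `<polygon>`. Its stroke #008000 means engrave at S225, F3817. After flipping Y the toolpath is (58.277,72.567) → (122.811,24.243) → (55.655,69.636) → (32.920,56.258) → (80.515,16.665) → (13.597,35.761) → (58.277,72.567), returning to the start.

(bCNC post)
(Date: synthetic)
G21
G90
G0 X97.202 Y11.412
M4 S746
G1 X121.316 Y93.034 F872
G1 X105.360 Y26.117
G1 X10.240 Y15.030
G1 X91.078 Y95.737
G1 X67.474 Y27.892
G1 X97.202 Y11.412
M5
G0 X109.858 Y47.225
M4 S225
G1 X52.106 Y71.210 F3817
G1 X101.754 Y109.232
G1 X109.858 Y47.225
M5
G0 X73.583 Y43.423
M4 S746
G1 X33.891 Y38.911 F872
G1 X55.897 Y44.625
G1 X75.929 Y83.905
G1 X54.290 Y17.330
G1 X25.026 Y46.833
M5
G0 X58.277 Y72.567
M4 S225
G1 X122.811 Y24.243 F3817
G1 X55.655 Y69.636
G1 X32.920 Y56.258
G1 X80.515 Y16.665
G1 X13.597 Y35.761
G1 X58.277 Y72.567
M5
G0 X0.000 Y0.000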